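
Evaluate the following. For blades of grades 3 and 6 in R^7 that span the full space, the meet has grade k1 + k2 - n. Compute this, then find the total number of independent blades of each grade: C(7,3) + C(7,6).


Meet grade = grade(A) + grade(B) - n
= 3 + 6 - 7 = 2
C(7,3) = 35
C(7,6) = 7
dim_A + dim_B = 35 + 7 = 42


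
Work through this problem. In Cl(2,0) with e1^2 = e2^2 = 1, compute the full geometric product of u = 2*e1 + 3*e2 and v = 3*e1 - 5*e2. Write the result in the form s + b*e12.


Expand: (2*e1 + 3*e2)(3*e1 - 5*e2)
= 2*3*e1e1 + 2*(-5)*e1e2 + 3*3*e2e1 + 3*(-5)*e2e2
Using e1^2 = e2^2 = 1, e2e1 = -e1e2:
Scalar part s = 2*3 + 3*(-5) = 6 + (-15) = -9
Bivector part b = 2*(-5) - 3*3 = -10 - 9 = -19
uv = -9 - 19*e12


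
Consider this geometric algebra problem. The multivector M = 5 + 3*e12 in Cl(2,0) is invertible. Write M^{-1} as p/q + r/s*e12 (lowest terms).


M = 5 + 3*e12, where e12^2 = -1.
Since M commutes with its reverse ~M = a - b*e12, M * ~M = a^2 - b^2*e12^2 = a^2 + b^2.
So M^{-1} = ~M / (a^2 + b^2) = (a - b*e12)/(a^2 + b^2).
a^2 + b^2 = 25 + 9 = 34
Scalar part = 5/34 = 5/34
Bivector coeff = -3/34 = -3/34
M^{-1} = 5/34 - 3/34*e12


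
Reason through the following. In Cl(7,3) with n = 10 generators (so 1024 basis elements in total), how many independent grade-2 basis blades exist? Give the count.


Number of grade-k basis blades in Cl(p,q) with n = p + q is C(n, k).
n = 7 + 3 = 10
C(10, 2) = 10! / (2! * 8!)
= 3628800 / (2 * 40320)
= 45


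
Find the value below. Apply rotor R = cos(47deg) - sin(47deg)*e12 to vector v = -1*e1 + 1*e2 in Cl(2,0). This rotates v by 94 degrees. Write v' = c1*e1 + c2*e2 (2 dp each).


Rotor R = cos(47deg) - sin(47deg)*e12
Rotation angle theta = 2 * 47 = 94 degrees
v' = R*v*~R rotates v by theta.
cos(94deg) = -0.0698, sin(94deg) = 0.9976
v'_1 = -1*cos(94deg) - 1*sin(94deg)
= -1*(-0.0698) - 1*0.9976
= -0.93
v'_2 = -1*sin(94deg) + 1*cos(94deg)
= -1*0.9976 + 1*(-0.0698)
= -1.07
v' = -0.93*e1 - 1.07*e2


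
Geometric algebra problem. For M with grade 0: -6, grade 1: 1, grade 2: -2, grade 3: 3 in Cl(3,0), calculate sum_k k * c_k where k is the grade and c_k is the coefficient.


Grade-weighted sum = sum of grade_k * coefficient_k
0*(-6) = 0
1*1 = 1
2*(-2) = -4
3*3 = 9
Total = 0 + 1 + (-4) + 9 = 6


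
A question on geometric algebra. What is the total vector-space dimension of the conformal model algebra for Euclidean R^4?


The conformal model of R^4 uses Cl(5,1): the 4 Euclidean generators plus two extra orthogonal generators e+ (e+^2 = +1) and e- (e-^2 = -1), from which the null vectors e0, einf are built.
Number of generators m = 4 + 2 = 6.
dim Cl(p,q) = 2^m = 2^6 = 64


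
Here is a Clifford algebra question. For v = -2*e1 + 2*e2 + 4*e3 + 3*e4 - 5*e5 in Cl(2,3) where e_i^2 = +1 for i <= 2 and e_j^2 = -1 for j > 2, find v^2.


v^2 = sum of c_i^2 * e_i^2
Positive signature terms (e_i^2 = +1): (-2)^2 + 2^2 = 8
Negative signature terms (e_j^2 = -1): 4^2 + 3^2 + (-5)^2 = 50
v^2 = 8 - 50 = -42


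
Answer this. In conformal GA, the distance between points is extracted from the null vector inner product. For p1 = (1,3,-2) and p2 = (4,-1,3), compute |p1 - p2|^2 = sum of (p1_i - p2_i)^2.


p1 - p2 = (-3, 4, -5)
|p1 - p2|^2 = (-3)^2 + 4^2 + (-5)^2
= 9 + 16 + 25
= 50


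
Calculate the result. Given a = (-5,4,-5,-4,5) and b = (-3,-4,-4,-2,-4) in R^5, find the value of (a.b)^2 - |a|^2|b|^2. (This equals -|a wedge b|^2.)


a . b = (-5)*(-3) + 4*(-4) + (-5)*(-4) + (-4)*(-2) + 5*(-4)
= 15 + (-16) + 20 + 8 + (-20) = 7
|a|^2 = (-5)^2 + 4^2 + (-5)^2 + (-4)^2 + 5^2 = 107
|b|^2 = (-3)^2 + (-4)^2 + (-4)^2 + (-2)^2 + (-4)^2 = 61
(a.b)^2 = 7^2 = 49
|a|^2 * |b|^2 = 107 * 61 = 6527
Result = 49 - 6527 = -6478


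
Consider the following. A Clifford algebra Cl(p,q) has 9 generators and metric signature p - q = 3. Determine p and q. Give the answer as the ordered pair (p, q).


We need p + q = 9 and p - q = 3.
Adding: 2p = 9 + 3 = 12, so p = 6.
Then q = 9 - 6 = 3.
(p, q) = (6, 3)


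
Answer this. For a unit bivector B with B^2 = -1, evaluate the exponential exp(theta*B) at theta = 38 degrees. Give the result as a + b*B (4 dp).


For a unit bivector B with B^2 = -1, the exponential series gives
e^(theta*B) = cos(theta) + sin(theta)*B (the GA analogue of Euler's formula).
theta = 38 degrees = 0.663225 rad
cos(38 deg) = 0.7880
sin(38 deg) = 0.6157
exp(theta*B) = 0.7880 + 0.6157*B


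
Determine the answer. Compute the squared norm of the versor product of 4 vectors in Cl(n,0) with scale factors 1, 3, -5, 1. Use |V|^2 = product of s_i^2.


Each vector v_i has |v_i|^2 = s_i^2
Squared scales: 1^2 = 1, 3^2 = 9, (-5)^2 = 25, 1^2 = 1
|V|^2 = 1 * 9 * 25 * 1
= 225


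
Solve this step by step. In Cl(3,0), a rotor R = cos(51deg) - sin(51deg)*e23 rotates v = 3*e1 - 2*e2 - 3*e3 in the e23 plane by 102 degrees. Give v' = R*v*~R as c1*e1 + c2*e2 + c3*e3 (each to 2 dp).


Rotor R = cos(51deg) - sin(51deg)*e23
Rotation angle theta = 2 * 51 = 102 degrees in the e23 plane (e2 -> e3).
The component perpendicular to the plane (e1) is invariant: v'_1 = v1 = 3.00
cos(102deg) = -0.2079, sin(102deg) = 0.9781
v'_2 = v2*cos(theta) - v3*sin(theta) = -2*(-0.2079) - (-3)*0.9781 = 3.35
v'_3 = v2*sin(theta) + v3*cos(theta) = -2*0.9781 + (-3)*(-0.2079) = -1.33
v' = 3.00*e1 + 3.35*e2 - 1.33*e3


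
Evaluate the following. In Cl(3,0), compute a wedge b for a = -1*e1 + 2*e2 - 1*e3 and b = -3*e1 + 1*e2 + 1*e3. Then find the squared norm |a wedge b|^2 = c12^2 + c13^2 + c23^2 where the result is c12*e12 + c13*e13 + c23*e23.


a wedge b = (a1*b2 - a2*b1)*e12 + (a1*b3 - a3*b1)*e13 + (a2*b3 - a3*b2)*e23
e12 coeff: (-1)*1 - 2*(-3) = -1 - (-6) = 5
e13 coeff: (-1)*1 - (-1)*(-3) = -1 - 3 = -4
e23 coeff: 2*1 - (-1)*1 = 2 - (-1) = 3
|a wedge b|^2 = 5^2 + (-4)^2 + 3^2
= 25 + 16 + 9
= 50


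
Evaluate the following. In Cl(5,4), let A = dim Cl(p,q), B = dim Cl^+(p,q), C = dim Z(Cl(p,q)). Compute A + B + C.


n = 5 + 4 = 9
Total dim = 2^9 = 512
Even subalgebra dim = 2^8 = 256
n is odd, so center dim = 2
Sum = 512 + 256 + 2 = 770


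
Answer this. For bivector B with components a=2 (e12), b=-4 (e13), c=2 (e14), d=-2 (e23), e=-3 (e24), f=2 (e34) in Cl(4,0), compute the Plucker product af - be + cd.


Plucker relation: af - be + cd
a*f = 2*2 = 4
b*e = (-4)*(-3) = 12
c*d = 2*(-2) = -4
af - be + cd = 4 - 12 + (-4)
= -12


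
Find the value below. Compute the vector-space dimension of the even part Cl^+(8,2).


Even subalgebra dimension = 2^(n-1)
n = 8 + 2 = 10
2^(10 - 1) = 2^9 = 512
Verification: sum of C(10,k) for even k = 1 + 45 + 210 + 210 + 45 + 1 = 512
Result = 512


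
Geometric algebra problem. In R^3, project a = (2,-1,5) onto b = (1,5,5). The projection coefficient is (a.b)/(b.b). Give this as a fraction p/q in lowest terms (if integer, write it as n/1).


Projection coefficient = (a . b) / (b . b)
a . b = 2*1 + (-1)*5 + 5*5
= 2 + (-5) + 25 = 22
b . b = 1^2 + 5^2 + 5^2
= 1 + 25 + 25 = 51
Coefficient = 22/51
In lowest terms: 22/51


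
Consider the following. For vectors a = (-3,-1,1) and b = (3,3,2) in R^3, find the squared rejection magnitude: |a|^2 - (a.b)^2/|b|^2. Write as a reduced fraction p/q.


|a|^2 = (-3)^2 + (-1)^2 + 1^2 = 11
|b|^2 = 3^2 + 3^2 + 2^2 = 22
a . b = (-3)*3 + (-1)*3 + 1*2 = -10
(a.b)^2 = (-10)^2 = 100
|rej|^2 = 11 - 100/22
= (242 - 100)/22
= 142/22
In lowest terms: 71/11


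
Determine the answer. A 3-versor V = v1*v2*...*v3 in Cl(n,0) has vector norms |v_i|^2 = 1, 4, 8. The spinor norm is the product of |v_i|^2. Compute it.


Spinor norm N(V) = |v1|^2 * |v2|^2 * ... * |v3|^2
= 1 * 4 * 8
Running product: 1, 4, 32
N(V) = 32


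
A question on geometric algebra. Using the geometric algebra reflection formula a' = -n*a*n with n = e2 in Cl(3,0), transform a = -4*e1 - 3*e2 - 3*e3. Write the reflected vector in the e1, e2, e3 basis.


Reflection formula: a' = -n*a*n, with n = e2 (unit vector, n^2 = 1).
For reflection through hyperplane perp to e2:
The component along e2 flips sign, others stay.
a = (-4, -3, -3)
a' = (-4, 3, -3)
a' = -4*e1 + 3*e2 - 3*e3


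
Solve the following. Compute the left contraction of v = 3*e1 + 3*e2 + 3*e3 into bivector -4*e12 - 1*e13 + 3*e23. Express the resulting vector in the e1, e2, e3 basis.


Left contraction v _| B = <vB>_1 (grade-1 part of the geometric product vB).
Using e1_|e12 = e2, e2_|e12 = -e1, e1_|e13 = e3, e3_|e13 = -e1, e2_|e23 = e3, e3_|e23 = -e2:
e1 coeff: -v2*b12 - v3*b13 = -(3)*(-4) - (3)*(-1) = 15
e2 coeff: v1*b12 - v3*b23 = (3)*(-4) - (3)*(3) = -21
e3 coeff: v1*b13 + v2*b23 = (3)*(-1) + (3)*(3) = 6
v _| B = 15*e1 - 21*e2 + 6*e3


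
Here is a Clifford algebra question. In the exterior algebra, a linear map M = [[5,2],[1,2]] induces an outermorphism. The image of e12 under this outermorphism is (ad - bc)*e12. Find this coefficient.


The outermorphism of a linear map f sends e1^e2 to f(e1)^f(e2).
f(e1) = 5*e1 + 1*e2
f(e2) = 2*e1 + 2*e2
f(e1) ^ f(e2) = (5*e1 + 1*e2) ^ (2*e1 + 2*e2)
= 5*2*e12 + 1*2*e21
= (10 - 2)*e12
= 8*e12
Coefficient = 8


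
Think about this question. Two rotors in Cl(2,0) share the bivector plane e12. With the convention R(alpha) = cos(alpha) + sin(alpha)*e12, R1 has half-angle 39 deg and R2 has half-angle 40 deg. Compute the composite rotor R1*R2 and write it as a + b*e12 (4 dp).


Same-plane rotors commute and their half-angles add:
R1*R2 = cos(a1 + a2) + sin(a1 + a2)*e12.
a1 + a2 = 39 + 40 = 79 deg
cos(79 deg) = 0.1908
sin(79 deg) = 0.9816
R1*R2 = 0.1908 + 0.9816*e12


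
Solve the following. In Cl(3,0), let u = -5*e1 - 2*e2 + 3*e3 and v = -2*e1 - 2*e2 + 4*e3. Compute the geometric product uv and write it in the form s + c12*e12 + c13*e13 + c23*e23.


In Cl(3,0): e_i^2 = 1, e_ie_j = -e_je_i for i != j.
Scalar part = u . v = (-5)*(-2) + (-2)*(-2) + 3*4
= 10 + 4 + 12 = 26
e12 coeff = (-5)*(-2) - (-2)*(-2) = 10 - 4 = 6
e13 coeff = (-5)*4 - 3*(-2) = -20 - (-6) = -14
e23 coeff = (-2)*4 - 3*(-2) = -8 - (-6) = -2
uv = 26 + 6*e12 - 14*e13 - 2*e23


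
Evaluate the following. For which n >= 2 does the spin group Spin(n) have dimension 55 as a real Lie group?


dim Spin(n) = dim so(n) = n(n-1)/2.
Solve n(n-1)/2 = 55, i.e. n^2 - n - 110 = 0.
Discriminant = 1 + 8*55 = 441
n = (1 + sqrt(441))/2 = (1 + 21)/2 = 11


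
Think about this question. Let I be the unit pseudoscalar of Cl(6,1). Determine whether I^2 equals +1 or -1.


The pseudoscalar I = e1...e_n (product of all n generators) of Cl(p,q) satisfies I^2 = (-1)^(q + n(n-1)/2).
p = 6, q = 1, n = p + q = 7
n(n-1)/2 = 7 * 6 / 2 = 21
Exponent = q + n(n-1)/2 = 1 + 21 = 22
I^2 = (-1)^22 = +1


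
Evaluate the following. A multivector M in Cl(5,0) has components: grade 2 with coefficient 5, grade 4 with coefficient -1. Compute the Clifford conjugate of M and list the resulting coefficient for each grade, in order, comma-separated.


Clifford conjugate sign for grade k: (-1)^(k(k+1)/2)
Grade 2: (-1)^(2*3/2) = (-1)^3 = -1, coeff 5 -> -5
Grade 4: (-1)^(4*5/2) = (-1)^10 = 1, coeff -1 -> -1
Conjugated coefficients: -5, -1


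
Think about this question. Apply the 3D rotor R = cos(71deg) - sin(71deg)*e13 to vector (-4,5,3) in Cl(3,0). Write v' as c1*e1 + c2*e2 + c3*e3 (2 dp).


Rotor R = cos(71deg) - sin(71deg)*e13
Rotation angle theta = 2 * 71 = 142 degrees in the e13 plane (e1 -> e3).
The component perpendicular to the plane (e2) is invariant: v'_2 = v2 = 5.00
cos(142deg) = -0.7880, sin(142deg) = 0.6157
v'_1 = v1*cos(theta) - v3*sin(theta) = -4*(-0.7880) - 3*0.6157 = 1.31
v'_3 = v1*sin(theta) + v3*cos(theta) = -4*0.6157 + 3*(-0.7880) = -4.83
v' = 1.31*e1 + 5.00*e2 - 4.83*e3


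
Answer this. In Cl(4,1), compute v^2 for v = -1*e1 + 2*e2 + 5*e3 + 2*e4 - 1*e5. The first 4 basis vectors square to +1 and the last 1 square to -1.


v^2 = sum of c_i^2 * e_i^2
Positive signature terms (e_i^2 = +1): (-1)^2 + 2^2 + 5^2 + 2^2 = 34
Negative signature terms (e_j^2 = -1): (-1)^2 = 1
v^2 = 34 - 1 = 33


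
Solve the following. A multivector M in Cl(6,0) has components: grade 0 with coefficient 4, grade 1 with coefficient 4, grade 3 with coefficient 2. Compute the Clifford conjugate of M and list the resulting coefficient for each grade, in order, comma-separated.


Clifford conjugate sign for grade k: (-1)^(k(k+1)/2)
Grade 0: (-1)^(0*1/2) = (-1)^0 = 1, coeff 4 -> 4
Grade 1: (-1)^(1*2/2) = (-1)^1 = -1, coeff 4 -> -4
Grade 3: (-1)^(3*4/2) = (-1)^6 = 1, coeff 2 -> 2
Conjugated coefficients: 4, -4, 2


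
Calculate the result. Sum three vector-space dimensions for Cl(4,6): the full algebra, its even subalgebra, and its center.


n = 4 + 6 = 10
Total dim = 2^10 = 1024
Even subalgebra dim = 2^9 = 512
n is even, so center dim = 1
Sum = 1024 + 512 + 1 = 1537


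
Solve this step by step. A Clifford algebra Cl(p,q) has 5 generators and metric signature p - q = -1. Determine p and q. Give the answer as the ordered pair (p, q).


We need p + q = 5 and p - q = -1.
Adding: 2p = 5 + (-1) = 4, so p = 2.
Then q = 5 - 2 = 3.
(p, q) = (2, 3)


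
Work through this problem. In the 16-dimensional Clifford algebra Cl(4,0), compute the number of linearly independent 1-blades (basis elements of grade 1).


Number of grade-k basis blades in Cl(p,q) with n = p + q is C(n, k).
n = 4 + 0 = 4
C(4, 1) = 4! / (1! * 3!)
= 24 / (1 * 6)
= 4


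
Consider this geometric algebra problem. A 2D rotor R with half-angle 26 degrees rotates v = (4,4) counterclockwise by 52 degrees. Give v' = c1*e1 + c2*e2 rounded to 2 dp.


Rotor R = cos(26deg) - sin(26deg)*e12
Rotation angle theta = 2 * 26 = 52 degrees
v' = R*v*~R rotates v by theta.
cos(52deg) = 0.6157, sin(52deg) = 0.7880
v'_1 = 4*cos(52deg) - 4*sin(52deg)
= 4*0.6157 - 4*0.7880
= -0.69
v'_2 = 4*sin(52deg) + 4*cos(52deg)
= 4*0.7880 + 4*0.6157
= 5.61
v' = -0.69*e1 + 5.61*e2


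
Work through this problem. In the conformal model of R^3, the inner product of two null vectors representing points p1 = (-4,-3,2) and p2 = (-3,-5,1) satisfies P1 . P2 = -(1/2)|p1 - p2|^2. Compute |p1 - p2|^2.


p1 - p2 = (-1, 2, 1)
|p1 - p2|^2 = (-1)^2 + 2^2 + 1^2
= 1 + 4 + 1
= 6


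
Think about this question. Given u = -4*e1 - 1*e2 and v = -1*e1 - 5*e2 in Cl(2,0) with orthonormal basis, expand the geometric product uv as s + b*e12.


Expand: (-4*e1 - 1*e2)(-1*e1 - 5*e2)
= (-4)*(-1)*e1e1 + (-4)*(-5)*e1e2 + (-1)*(-1)*e2e1 + (-1)*(-5)*e2e2
Using e1^2 = e2^2 = 1, e2e1 = -e1e2:
Scalar part s = (-4)*(-1) + (-1)*(-5) = 4 + 5 = 9
Bivector part b = (-4)*(-5) - (-1)*(-1) = 20 - 1 = 19
uv = 9 + 19*e12


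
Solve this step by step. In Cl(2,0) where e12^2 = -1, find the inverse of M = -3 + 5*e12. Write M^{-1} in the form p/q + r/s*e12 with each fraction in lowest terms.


M = -3 + 5*e12, where e12^2 = -1.
Since M commutes with its reverse ~M = a - b*e12, M * ~M = a^2 - b^2*e12^2 = a^2 + b^2.
So M^{-1} = ~M / (a^2 + b^2) = (a - b*e12)/(a^2 + b^2).
a^2 + b^2 = 9 + 25 = 34
Scalar part = -3/34 = -3/34
Bivector coeff = -5/34 = -5/34
M^{-1} = -3/34 - 5/34*e12


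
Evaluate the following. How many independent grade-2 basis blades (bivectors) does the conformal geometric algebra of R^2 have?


The conformal model of R^2 uses Cl(3,1) with m = 2 + 2 = 4 generators.
Number of grade-2 blades = C(m, 2) = C(4, 2)
= 4*3/2 = 6


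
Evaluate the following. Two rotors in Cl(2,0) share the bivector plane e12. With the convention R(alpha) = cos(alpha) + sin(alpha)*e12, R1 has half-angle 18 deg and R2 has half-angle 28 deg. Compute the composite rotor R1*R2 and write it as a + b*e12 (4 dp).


Same-plane rotors commute and their half-angles add:
R1*R2 = cos(a1 + a2) + sin(a1 + a2)*e12.
a1 + a2 = 18 + 28 = 46 deg
cos(46 deg) = 0.6947
sin(46 deg) = 0.7193
R1*R2 = 0.6947 + 0.7193*e12


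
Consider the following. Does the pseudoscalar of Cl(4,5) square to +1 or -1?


The pseudoscalar I = e1...e_n (product of all n generators) of Cl(p,q) satisfies I^2 = (-1)^(q + n(n-1)/2).
p = 4, q = 5, n = p + q = 9
n(n-1)/2 = 9 * 8 / 2 = 36
Exponent = q + n(n-1)/2 = 5 + 36 = 41
I^2 = (-1)^41 = -1


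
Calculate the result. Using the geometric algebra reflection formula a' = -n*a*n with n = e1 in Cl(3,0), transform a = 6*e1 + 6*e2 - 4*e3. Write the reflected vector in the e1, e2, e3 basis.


Reflection formula: a' = -n*a*n, with n = e1 (unit vector, n^2 = 1).
For reflection through hyperplane perp to e1:
The component along e1 flips sign, others stay.
a = (6, 6, -4)
a' = (-6, 6, -4)
a' = -6*e1 + 6*e2 - 4*e3


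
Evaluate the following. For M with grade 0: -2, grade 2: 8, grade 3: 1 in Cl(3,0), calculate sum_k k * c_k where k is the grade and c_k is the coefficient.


Grade-weighted sum = sum of grade_k * coefficient_k
0*(-2) = 0
2*8 = 16
3*1 = 3
Total = 0 + 16 + 3 = 19


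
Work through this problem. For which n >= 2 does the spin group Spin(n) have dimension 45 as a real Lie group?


dim Spin(n) = dim so(n) = n(n-1)/2.
Solve n(n-1)/2 = 45, i.e. n^2 - n - 90 = 0.
Discriminant = 1 + 8*45 = 361
n = (1 + sqrt(361))/2 = (1 + 19)/2 = 10


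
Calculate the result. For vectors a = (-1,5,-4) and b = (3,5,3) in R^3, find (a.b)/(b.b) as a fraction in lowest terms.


Projection coefficient = (a . b) / (b . b)
a . b = (-1)*3 + 5*5 + (-4)*3
= -3 + 25 + (-12) = 10
b . b = 3^2 + 5^2 + 3^2
= 9 + 25 + 9 = 43
Coefficient = 10/43
In lowest terms: 10/43


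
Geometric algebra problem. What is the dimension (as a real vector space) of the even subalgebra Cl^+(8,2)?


Even subalgebra dimension = 2^(n-1)
n = 8 + 2 = 10
2^(10 - 1) = 2^9 = 512
Verification: sum of C(10,k) for even k = 1 + 45 + 210 + 210 + 45 + 1 = 512
Result = 512


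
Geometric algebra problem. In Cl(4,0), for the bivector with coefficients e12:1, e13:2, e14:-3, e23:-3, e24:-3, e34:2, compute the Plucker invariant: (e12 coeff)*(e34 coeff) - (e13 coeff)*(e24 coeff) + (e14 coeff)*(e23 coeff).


Plucker relation: af - be + cd
a*f = 1*2 = 2
b*e = 2*(-3) = -6
c*d = (-3)*(-3) = 9
af - be + cd = 2 - (-6) + 9
= 17


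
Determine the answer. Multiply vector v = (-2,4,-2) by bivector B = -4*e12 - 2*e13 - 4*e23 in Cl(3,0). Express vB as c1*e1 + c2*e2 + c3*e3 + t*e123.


vB has grade-1 (vector) and grade-3 (trivector) parts: vB = (v _| B) + (v ^ B).
Vector part <vB>_1:
  e1: -v2*b12 - v3*b13 = -(4)*(-4) - (-2)*(-2) = 12
  e2: v1*b12 - v3*b23 = (-2)*(-4) - (-2)*(-4) = 0
  e3: v1*b13 + v2*b23 = (-2)*(-2) + (4)*(-4) = -12
Trivector part <vB>_3:
  e123: v1*b23 - v2*b13 + v3*b12 = (-2)*(-4) - (4)*(-2) + (-2)*(-4) = 24
vB = 12*e1 + 0*e2 - 12*e3 + 24*e123


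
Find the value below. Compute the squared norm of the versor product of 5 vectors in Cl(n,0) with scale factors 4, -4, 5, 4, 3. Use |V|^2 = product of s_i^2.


Each vector v_i has |v_i|^2 = s_i^2
Squared scales: 4^2 = 16, (-4)^2 = 16, 5^2 = 25, 4^2 = 16, 3^2 = 9
|V|^2 = 16 * 16 * 25 * 16 * 9
= 921600


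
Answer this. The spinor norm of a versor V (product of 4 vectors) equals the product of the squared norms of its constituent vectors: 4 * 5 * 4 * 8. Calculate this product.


Spinor norm N(V) = |v1|^2 * |v2|^2 * ... * |v4|^2
= 4 * 5 * 4 * 8
Running product: 4, 20, 80, 640
N(V) = 640


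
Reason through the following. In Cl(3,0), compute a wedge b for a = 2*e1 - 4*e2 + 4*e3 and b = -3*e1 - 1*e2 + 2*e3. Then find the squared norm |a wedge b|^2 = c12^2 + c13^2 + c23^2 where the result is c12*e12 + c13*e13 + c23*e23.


a wedge b = (a1*b2 - a2*b1)*e12 + (a1*b3 - a3*b1)*e13 + (a2*b3 - a3*b2)*e23
e12 coeff: 2*(-1) - (-4)*(-3) = -2 - 12 = -14
e13 coeff: 2*2 - 4*(-3) = 4 - (-12) = 16
e23 coeff: (-4)*2 - 4*(-1) = -8 - (-4) = -4
|a wedge b|^2 = (-14)^2 + 16^2 + (-4)^2
= 196 + 256 + 16
= 468


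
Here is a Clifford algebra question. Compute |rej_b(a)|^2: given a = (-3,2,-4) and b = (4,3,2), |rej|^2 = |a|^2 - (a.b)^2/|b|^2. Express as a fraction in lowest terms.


|a|^2 = (-3)^2 + 2^2 + (-4)^2 = 29
|b|^2 = 4^2 + 3^2 + 2^2 = 29
a . b = (-3)*4 + 2*3 + (-4)*2 = -14
(a.b)^2 = (-14)^2 = 196
|rej|^2 = 29 - 196/29
= (841 - 196)/29
= 645/29
In lowest terms: 645/29


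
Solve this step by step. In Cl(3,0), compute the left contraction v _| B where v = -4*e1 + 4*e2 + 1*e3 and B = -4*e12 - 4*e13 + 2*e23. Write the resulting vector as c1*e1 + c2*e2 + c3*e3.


Left contraction v _| B = <vB>_1 (grade-1 part of the geometric product vB).
Using e1_|e12 = e2, e2_|e12 = -e1, e1_|e13 = e3, e3_|e13 = -e1, e2_|e23 = e3, e3_|e23 = -e2:
e1 coeff: -v2*b12 - v3*b13 = -(4)*(-4) - (1)*(-4) = 20
e2 coeff: v1*b12 - v3*b23 = (-4)*(-4) - (1)*(2) = 14
e3 coeff: v1*b13 + v2*b23 = (-4)*(-4) + (4)*(2) = 24
v _| B = 20*e1 + 14*e2 + 24*e3


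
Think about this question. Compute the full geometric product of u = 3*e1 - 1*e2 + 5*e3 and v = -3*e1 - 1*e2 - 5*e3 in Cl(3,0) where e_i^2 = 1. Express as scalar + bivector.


In Cl(3,0): e_i^2 = 1, e_ie_j = -e_je_i for i != j.
Scalar part = u . v = 3*(-3) + (-1)*(-1) + 5*(-5)
= -9 + 1 + (-25) = -33
e12 coeff = 3*(-1) - (-1)*(-3) = -3 - 3 = -6
e13 coeff = 3*(-5) - 5*(-3) = -15 - (-15) = 0
e23 coeff = (-1)*(-5) - 5*(-1) = 5 - (-5) = 10
uv = -33 - 6*e12 + 0*e13 + 10*e23


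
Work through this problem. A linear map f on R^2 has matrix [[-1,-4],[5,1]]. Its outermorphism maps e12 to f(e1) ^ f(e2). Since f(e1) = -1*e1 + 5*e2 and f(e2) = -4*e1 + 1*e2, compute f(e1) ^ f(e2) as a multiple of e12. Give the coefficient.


The outermorphism of a linear map f sends e1^e2 to f(e1)^f(e2).
f(e1) = -1*e1 + 5*e2
f(e2) = -4*e1 + 1*e2
f(e1) ^ f(e2) = (-1*e1 + 5*e2) ^ (-4*e1 + 1*e2)
= (-1)*1*e12 + 5*(-4)*e21
= (-1 - (-20))*e12
= 19*e12
Coefficient = 19


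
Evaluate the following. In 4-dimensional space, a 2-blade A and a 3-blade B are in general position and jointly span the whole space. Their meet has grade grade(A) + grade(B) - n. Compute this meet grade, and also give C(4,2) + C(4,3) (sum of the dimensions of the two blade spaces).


Meet grade = grade(A) + grade(B) - n
= 2 + 3 - 4 = 1
C(4,2) = 6
C(4,3) = 4
dim_A + dim_B = 6 + 4 = 10


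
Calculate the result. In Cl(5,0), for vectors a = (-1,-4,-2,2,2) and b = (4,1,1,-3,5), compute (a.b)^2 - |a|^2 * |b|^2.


a . b = (-1)*4 + (-4)*1 + (-2)*1 + 2*(-3) + 2*5
= -4 + (-4) + (-2) + (-6) + 10 = -6
|a|^2 = (-1)^2 + (-4)^2 + (-2)^2 + 2^2 + 2^2 = 29
|b|^2 = 4^2 + 1^2 + 1^2 + (-3)^2 + 5^2 = 52
(a.b)^2 = (-6)^2 = 36
|a|^2 * |b|^2 = 29 * 52 = 1508
Result = 36 - 1508 = -1472


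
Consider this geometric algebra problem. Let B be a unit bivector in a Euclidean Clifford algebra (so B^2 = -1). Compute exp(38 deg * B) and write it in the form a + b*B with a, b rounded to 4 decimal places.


For a unit bivector B with B^2 = -1, the exponential series gives
e^(theta*B) = cos(theta) + sin(theta)*B (the GA analogue of Euler's formula).
theta = 38 degrees = 0.663225 rad
cos(38 deg) = 0.7880
sin(38 deg) = 0.6157
exp(theta*B) = 0.7880 + 0.6157*B


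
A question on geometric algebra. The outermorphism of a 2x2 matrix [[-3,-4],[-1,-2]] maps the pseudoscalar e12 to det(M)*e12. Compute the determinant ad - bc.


The outermorphism of a linear map f sends e1^e2 to f(e1)^f(e2).
f(e1) = -3*e1 - 1*e2
f(e2) = -4*e1 - 2*e2
f(e1) ^ f(e2) = (-3*e1 - 1*e2) ^ (-4*e1 - 2*e2)
= (-3)*(-2)*e12 + (-1)*(-4)*e21
= (6 - 4)*e12
= 2*e12
Coefficient = 2


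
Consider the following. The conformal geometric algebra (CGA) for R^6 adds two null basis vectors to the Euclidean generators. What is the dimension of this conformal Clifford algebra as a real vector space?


The conformal model of R^6 uses Cl(7,1): the 6 Euclidean generators plus two extra orthogonal generators e+ (e+^2 = +1) and e- (e-^2 = -1), from which the null vectors e0, einf are built.
Number of generators m = 6 + 2 = 8.
dim Cl(p,q) = 2^m = 2^8 = 256


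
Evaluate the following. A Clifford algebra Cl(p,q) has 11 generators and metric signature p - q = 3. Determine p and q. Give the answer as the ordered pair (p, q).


We need p + q = 11 and p - q = 3.
Adding: 2p = 11 + 3 = 14, so p = 7.
Then q = 11 - 7 = 4.
(p, q) = (7, 4)


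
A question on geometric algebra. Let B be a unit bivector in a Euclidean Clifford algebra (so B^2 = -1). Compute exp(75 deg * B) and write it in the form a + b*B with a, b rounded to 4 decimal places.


For a unit bivector B with B^2 = -1, the exponential series gives
e^(theta*B) = cos(theta) + sin(theta)*B (the GA analogue of Euler's formula).
theta = 75 degrees = 1.308997 rad
cos(75 deg) = 0.2588
sin(75 deg) = 0.9659
exp(theta*B) = 0.2588 + 0.9659*B


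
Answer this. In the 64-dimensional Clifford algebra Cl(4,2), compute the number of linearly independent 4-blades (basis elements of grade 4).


Number of grade-k basis blades in Cl(p,q) with n = p + q is C(n, k).
n = 4 + 2 = 6
C(6, 4) = 6! / (4! * 2!)
= 720 / (24 * 2)
= 15


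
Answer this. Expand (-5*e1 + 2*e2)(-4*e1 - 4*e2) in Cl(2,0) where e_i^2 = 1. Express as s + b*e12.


Expand: (-5*e1 + 2*e2)(-4*e1 - 4*e2)
= (-5)*(-4)*e1e1 + (-5)*(-4)*e1e2 + 2*(-4)*e2e1 + 2*(-4)*e2e2
Using e1^2 = e2^2 = 1, e2e1 = -e1e2:
Scalar part s = (-5)*(-4) + 2*(-4) = 20 + (-8) = 12
Bivector part b = (-5)*(-4) - 2*(-4) = 20 - (-8) = 28
uv = 12 + 28*e12


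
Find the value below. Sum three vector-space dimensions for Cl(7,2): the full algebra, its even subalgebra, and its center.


n = 7 + 2 = 9
Total dim = 2^9 = 512
Even subalgebra dim = 2^8 = 256
n is odd, so center dim = 2
Sum = 512 + 256 + 2 = 770


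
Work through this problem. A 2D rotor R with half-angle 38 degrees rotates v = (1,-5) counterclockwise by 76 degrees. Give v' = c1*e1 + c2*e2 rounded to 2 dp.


Rotor R = cos(38deg) - sin(38deg)*e12
Rotation angle theta = 2 * 38 = 76 degrees
v' = R*v*~R rotates v by theta.
cos(76deg) = 0.2419, sin(76deg) = 0.9703
v'_1 = 1*cos(76deg) - (-5)*sin(76deg)
= 1*0.2419 - (-5)*0.9703
= 5.09
v'_2 = 1*sin(76deg) + (-5)*cos(76deg)
= 1*0.9703 + (-5)*0.2419
= -0.24
v' = 5.09*e1 - 0.24*e2


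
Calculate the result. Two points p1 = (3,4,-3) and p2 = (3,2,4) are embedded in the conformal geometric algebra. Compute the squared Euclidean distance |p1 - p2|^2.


p1 - p2 = (0, 2, -7)
|p1 - p2|^2 = 0^2 + 2^2 + (-7)^2
= 0 + 4 + 49
= 53


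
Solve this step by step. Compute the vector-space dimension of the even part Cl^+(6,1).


Even subalgebra dimension = 2^(n-1)
n = 6 + 1 = 7
2^(7 - 1) = 2^6 = 64
Verification: sum of C(7,k) for even k = 1 + 21 + 35 + 7 = 64
Result = 64


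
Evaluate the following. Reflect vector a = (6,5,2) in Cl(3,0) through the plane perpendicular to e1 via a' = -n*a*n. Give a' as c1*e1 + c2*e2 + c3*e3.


Reflection formula: a' = -n*a*n, with n = e1 (unit vector, n^2 = 1).
For reflection through hyperplane perp to e1:
The component along e1 flips sign, others stay.
a = (6, 5, 2)
a' = (-6, 5, 2)
a' = -6*e1 + 5*e2 + 2*e3


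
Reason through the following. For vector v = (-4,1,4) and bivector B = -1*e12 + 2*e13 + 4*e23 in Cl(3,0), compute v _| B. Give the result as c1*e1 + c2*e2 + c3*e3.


Left contraction v _| B = <vB>_1 (grade-1 part of the geometric product vB).
Using e1_|e12 = e2, e2_|e12 = -e1, e1_|e13 = e3, e3_|e13 = -e1, e2_|e23 = e3, e3_|e23 = -e2:
e1 coeff: -v2*b12 - v3*b13 = -(1)*(-1) - (4)*(2) = -7
e2 coeff: v1*b12 - v3*b23 = (-4)*(-1) - (4)*(4) = -12
e3 coeff: v1*b13 + v2*b23 = (-4)*(2) + (1)*(4) = -4
v _| B = -7*e1 - 12*e2 - 4*e3


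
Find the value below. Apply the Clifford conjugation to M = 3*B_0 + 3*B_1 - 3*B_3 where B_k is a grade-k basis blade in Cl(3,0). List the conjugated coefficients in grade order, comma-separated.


Clifford conjugate sign for grade k: (-1)^(k(k+1)/2)
Grade 0: (-1)^(0*1/2) = (-1)^0 = 1, coeff 3 -> 3
Grade 1: (-1)^(1*2/2) = (-1)^1 = -1, coeff 3 -> -3
Grade 3: (-1)^(3*4/2) = (-1)^6 = 1, coeff -3 -> -3
Conjugated coefficients: 3, -3, -3


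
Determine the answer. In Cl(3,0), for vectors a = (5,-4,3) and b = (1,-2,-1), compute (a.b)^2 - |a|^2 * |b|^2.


a . b = 5*1 + (-4)*(-2) + 3*(-1)
= 5 + 8 + (-3) = 10
|a|^2 = 5^2 + (-4)^2 + 3^2 = 50
|b|^2 = 1^2 + (-2)^2 + (-1)^2 = 6
(a.b)^2 = 10^2 = 100
|a|^2 * |b|^2 = 50 * 6 = 300
Result = 100 - 300 = -200


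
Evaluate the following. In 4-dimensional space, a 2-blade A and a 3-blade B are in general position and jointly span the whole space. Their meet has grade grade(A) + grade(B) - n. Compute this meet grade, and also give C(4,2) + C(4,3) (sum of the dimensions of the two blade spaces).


Meet grade = grade(A) + grade(B) - n
= 2 + 3 - 4 = 1
C(4,2) = 6
C(4,3) = 4
dim_A + dim_B = 6 + 4 = 10


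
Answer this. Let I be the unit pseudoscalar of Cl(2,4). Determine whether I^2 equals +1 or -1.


The pseudoscalar I = e1...e_n (product of all n generators) of Cl(p,q) satisfies I^2 = (-1)^(q + n(n-1)/2).
p = 2, q = 4, n = p + q = 6
n(n-1)/2 = 6 * 5 / 2 = 15
Exponent = q + n(n-1)/2 = 4 + 15 = 19
I^2 = (-1)^19 = -1


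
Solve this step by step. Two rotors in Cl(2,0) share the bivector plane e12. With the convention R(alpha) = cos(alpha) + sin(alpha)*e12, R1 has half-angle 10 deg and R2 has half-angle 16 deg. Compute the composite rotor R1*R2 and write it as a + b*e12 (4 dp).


Same-plane rotors commute and their half-angles add:
R1*R2 = cos(a1 + a2) + sin(a1 + a2)*e12.
a1 + a2 = 10 + 16 = 26 deg
cos(26 deg) = 0.8988
sin(26 deg) = 0.4384
R1*R2 = 0.8988 + 0.4384*e12


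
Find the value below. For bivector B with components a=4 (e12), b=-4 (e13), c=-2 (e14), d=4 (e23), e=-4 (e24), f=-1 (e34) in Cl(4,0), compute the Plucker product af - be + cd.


Plucker relation: af - be + cd
a*f = 4*(-1) = -4
b*e = (-4)*(-4) = 16
c*d = (-2)*4 = -8
af - be + cd = -4 - 16 + (-8)
= -28


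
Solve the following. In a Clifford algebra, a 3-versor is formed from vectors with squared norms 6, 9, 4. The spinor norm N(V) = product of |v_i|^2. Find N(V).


Spinor norm N(V) = |v1|^2 * |v2|^2 * ... * |v3|^2
= 6 * 9 * 4
Running product: 6, 54, 216
N(V) = 216


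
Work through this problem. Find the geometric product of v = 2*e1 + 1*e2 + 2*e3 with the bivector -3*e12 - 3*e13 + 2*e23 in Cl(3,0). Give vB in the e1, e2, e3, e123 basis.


vB has grade-1 (vector) and grade-3 (trivector) parts: vB = (v _| B) + (v ^ B).
Vector part <vB>_1:
  e1: -v2*b12 - v3*b13 = -(1)*(-3) - (2)*(-3) = 9
  e2: v1*b12 - v3*b23 = (2)*(-3) - (2)*(2) = -10
  e3: v1*b13 + v2*b23 = (2)*(-3) + (1)*(2) = -4
Trivector part <vB>_3:
  e123: v1*b23 - v2*b13 + v3*b12 = (2)*(2) - (1)*(-3) + (2)*(-3) = 1
vB = 9*e1 - 10*e2 - 4*e3 + 1*e123


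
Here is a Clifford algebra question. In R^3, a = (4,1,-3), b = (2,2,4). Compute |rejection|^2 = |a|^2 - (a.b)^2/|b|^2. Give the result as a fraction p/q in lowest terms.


|a|^2 = 4^2 + 1^2 + (-3)^2 = 26
|b|^2 = 2^2 + 2^2 + 4^2 = 24
a . b = 4*2 + 1*2 + (-3)*4 = -2
(a.b)^2 = (-2)^2 = 4
|rej|^2 = 26 - 4/24
= (624 - 4)/24
= 620/24
In lowest terms: 155/6


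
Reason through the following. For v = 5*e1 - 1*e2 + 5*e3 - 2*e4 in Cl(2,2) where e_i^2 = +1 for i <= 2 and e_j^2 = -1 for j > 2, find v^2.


v^2 = sum of c_i^2 * e_i^2
Positive signature terms (e_i^2 = +1): 5^2 + (-1)^2 = 26
Negative signature terms (e_j^2 = -1): 5^2 + (-2)^2 = 29
v^2 = 26 - 29 = -3


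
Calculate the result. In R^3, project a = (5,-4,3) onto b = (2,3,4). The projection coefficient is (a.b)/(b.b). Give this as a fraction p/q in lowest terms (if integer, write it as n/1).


Projection coefficient = (a . b) / (b . b)
a . b = 5*2 + (-4)*3 + 3*4
= 10 + (-12) + 12 = 10
b . b = 2^2 + 3^2 + 4^2
= 4 + 9 + 16 = 29
Coefficient = 10/29
In lowest terms: 10/29


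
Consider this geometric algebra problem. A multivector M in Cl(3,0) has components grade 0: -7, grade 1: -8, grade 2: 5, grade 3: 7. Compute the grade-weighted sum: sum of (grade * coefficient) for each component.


Grade-weighted sum = sum of grade_k * coefficient_k
0*(-7) = 0
1*(-8) = -8
2*5 = 10
3*7 = 21
Total = 0 + (-8) + 10 + 21 = 23


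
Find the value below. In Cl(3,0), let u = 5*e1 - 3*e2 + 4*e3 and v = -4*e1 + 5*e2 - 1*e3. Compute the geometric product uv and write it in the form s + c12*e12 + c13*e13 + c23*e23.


In Cl(3,0): e_i^2 = 1, e_ie_j = -e_je_i for i != j.
Scalar part = u . v = 5*(-4) + (-3)*5 + 4*(-1)
= -20 + (-15) + (-4) = -39
e12 coeff = 5*5 - (-3)*(-4) = 25 - 12 = 13
e13 coeff = 5*(-1) - 4*(-4) = -5 - (-16) = 11
e23 coeff = (-3)*(-1) - 4*5 = 3 - 20 = -17
uv = -39 + 13*e12 + 11*e13 - 17*e23


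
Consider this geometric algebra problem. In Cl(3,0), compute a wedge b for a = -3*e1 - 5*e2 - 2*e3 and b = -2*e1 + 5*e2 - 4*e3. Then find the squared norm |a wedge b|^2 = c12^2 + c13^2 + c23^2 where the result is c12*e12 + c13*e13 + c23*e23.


a wedge b = (a1*b2 - a2*b1)*e12 + (a1*b3 - a3*b1)*e13 + (a2*b3 - a3*b2)*e23
e12 coeff: (-3)*5 - (-5)*(-2) = -15 - 10 = -25
e13 coeff: (-3)*(-4) - (-2)*(-2) = 12 - 4 = 8
e23 coeff: (-5)*(-4) - (-2)*5 = 20 - (-10) = 30
|a wedge b|^2 = (-25)^2 + 8^2 + 30^2
= 625 + 64 + 900
= 1589


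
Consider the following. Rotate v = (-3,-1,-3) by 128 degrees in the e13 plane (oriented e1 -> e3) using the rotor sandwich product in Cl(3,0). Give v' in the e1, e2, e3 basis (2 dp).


Rotor R = cos(64deg) - sin(64deg)*e13
Rotation angle theta = 2 * 64 = 128 degrees in the e13 plane (e1 -> e3).
The component perpendicular to the plane (e2) is invariant: v'_2 = v2 = -1.00
cos(128deg) = -0.6157, sin(128deg) = 0.7880
v'_1 = v1*cos(theta) - v3*sin(theta) = -3*(-0.6157) - (-3)*0.7880 = 4.21
v'_3 = v1*sin(theta) + v3*cos(theta) = -3*0.7880 + (-3)*(-0.6157) = -0.52
v' = 4.21*e1 - 1.00*e2 - 0.52*e3


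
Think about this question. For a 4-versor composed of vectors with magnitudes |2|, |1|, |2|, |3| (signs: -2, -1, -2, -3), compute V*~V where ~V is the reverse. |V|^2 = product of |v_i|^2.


Each vector v_i has |v_i|^2 = s_i^2
Squared scales: (-2)^2 = 4, (-1)^2 = 1, (-2)^2 = 4, (-3)^2 = 9
|V|^2 = 4 * 1 * 4 * 9
= 144


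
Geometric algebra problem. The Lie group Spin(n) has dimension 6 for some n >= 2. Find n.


dim Spin(n) = dim so(n) = n(n-1)/2.
Solve n(n-1)/2 = 6, i.e. n^2 - n - 12 = 0.
Discriminant = 1 + 8*6 = 49
n = (1 + sqrt(49))/2 = (1 + 7)/2 = 4


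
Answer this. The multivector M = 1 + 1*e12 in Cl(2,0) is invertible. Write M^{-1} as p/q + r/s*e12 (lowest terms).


M = 1 + 1*e12, where e12^2 = -1.
Since M commutes with its reverse ~M = a - b*e12, M * ~M = a^2 - b^2*e12^2 = a^2 + b^2.
So M^{-1} = ~M / (a^2 + b^2) = (a - b*e12)/(a^2 + b^2).
a^2 + b^2 = 1 + 1 = 2
Scalar part = 1/2 = 1/2
Bivector coeff = -1/2 = -1/2
M^{-1} = 1/2 - 1/2*e12


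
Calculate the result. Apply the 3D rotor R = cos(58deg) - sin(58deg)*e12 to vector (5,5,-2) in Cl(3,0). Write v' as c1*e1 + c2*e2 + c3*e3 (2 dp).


Rotor R = cos(58deg) - sin(58deg)*e12
Rotation angle theta = 2 * 58 = 116 degrees in the e12 plane (e1 -> e2).
The component perpendicular to the plane (e3) is invariant: v'_3 = v3 = -2.00
cos(116deg) = -0.4384, sin(116deg) = 0.8988
v'_1 = v1*cos(theta) - v2*sin(theta) = 5*(-0.4384) - 5*0.8988 = -6.69
v'_2 = v1*sin(theta) + v2*cos(theta) = 5*0.8988 + 5*(-0.4384) = 2.30
v' = -6.69*e1 + 2.30*e2 - 2.00*e3


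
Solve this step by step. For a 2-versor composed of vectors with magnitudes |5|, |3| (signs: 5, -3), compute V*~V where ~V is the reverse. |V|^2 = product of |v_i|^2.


Each vector v_i has |v_i|^2 = s_i^2
Squared scales: 5^2 = 25, (-3)^2 = 9
|V|^2 = 25 * 9
= 225


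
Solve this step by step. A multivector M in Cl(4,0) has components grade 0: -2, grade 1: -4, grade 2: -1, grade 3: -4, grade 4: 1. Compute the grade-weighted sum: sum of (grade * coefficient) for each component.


Grade-weighted sum = sum of grade_k * coefficient_k
0*(-2) = 0
1*(-4) = -4
2*(-1) = -2
3*(-4) = -12
4*1 = 4
Total = 0 + (-4) + (-2) + (-12) + 4 = -14


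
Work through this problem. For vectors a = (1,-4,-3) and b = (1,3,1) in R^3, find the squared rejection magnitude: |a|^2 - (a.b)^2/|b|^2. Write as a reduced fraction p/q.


|a|^2 = 1^2 + (-4)^2 + (-3)^2 = 26
|b|^2 = 1^2 + 3^2 + 1^2 = 11
a . b = 1*1 + (-4)*3 + (-3)*1 = -14
(a.b)^2 = (-14)^2 = 196
|rej|^2 = 26 - 196/11
= (286 - 196)/11
= 90/11
In lowest terms: 90/11


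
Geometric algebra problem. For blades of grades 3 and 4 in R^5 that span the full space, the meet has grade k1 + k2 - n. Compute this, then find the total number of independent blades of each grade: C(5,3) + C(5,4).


Meet grade = grade(A) + grade(B) - n
= 3 + 4 - 5 = 2
C(5,3) = 10
C(5,4) = 5
dim_A + dim_B = 10 + 5 = 15


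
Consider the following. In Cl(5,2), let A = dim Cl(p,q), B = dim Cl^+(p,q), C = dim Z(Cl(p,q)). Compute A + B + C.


n = 5 + 2 = 7
Total dim = 2^7 = 128
Even subalgebra dim = 2^6 = 64
n is odd, so center dim = 2
Sum = 128 + 64 + 2 = 194


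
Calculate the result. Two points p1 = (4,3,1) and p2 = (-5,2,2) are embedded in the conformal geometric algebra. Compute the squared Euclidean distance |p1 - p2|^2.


p1 - p2 = (9, 1, -1)
|p1 - p2|^2 = 9^2 + 1^2 + (-1)^2
= 81 + 1 + 1
= 83


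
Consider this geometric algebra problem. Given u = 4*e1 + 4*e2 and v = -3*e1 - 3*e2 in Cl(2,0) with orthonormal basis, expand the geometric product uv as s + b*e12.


Expand: (4*e1 + 4*e2)(-3*e1 - 3*e2)
= 4*(-3)*e1e1 + 4*(-3)*e1e2 + 4*(-3)*e2e1 + 4*(-3)*e2e2
Using e1^2 = e2^2 = 1, e2e1 = -e1e2:
Scalar part s = 4*(-3) + 4*(-3) = -12 + (-12) = -24
Bivector part b = 4*(-3) - 4*(-3) = -12 - (-12) = 0
uv = -24 + 0*e12


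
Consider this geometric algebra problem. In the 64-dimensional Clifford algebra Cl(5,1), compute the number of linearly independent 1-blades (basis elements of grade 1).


Number of grade-k basis blades in Cl(p,q) with n = p + q is C(n, k).
n = 5 + 1 = 6
C(6, 1) = 6! / (1! * 5!)
= 720 / (1 * 120)
= 6


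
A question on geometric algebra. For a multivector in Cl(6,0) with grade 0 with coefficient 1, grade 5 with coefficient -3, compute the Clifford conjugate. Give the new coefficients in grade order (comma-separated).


Clifford conjugate sign for grade k: (-1)^(k(k+1)/2)
Grade 0: (-1)^(0*1/2) = (-1)^0 = 1, coeff 1 -> 1
Grade 5: (-1)^(5*6/2) = (-1)^15 = -1, coeff -3 -> 3
Conjugated coefficients: 1, 3


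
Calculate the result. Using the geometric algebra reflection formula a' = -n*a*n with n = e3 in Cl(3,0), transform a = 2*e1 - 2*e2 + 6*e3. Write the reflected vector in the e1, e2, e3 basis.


Reflection formula: a' = -n*a*n, with n = e3 (unit vector, n^2 = 1).
For reflection through hyperplane perp to e3:
The component along e3 flips sign, others stay.
a = (2, -2, 6)
a' = (2, -2, -6)
a' = 2*e1 - 2*e2 - 6*e3


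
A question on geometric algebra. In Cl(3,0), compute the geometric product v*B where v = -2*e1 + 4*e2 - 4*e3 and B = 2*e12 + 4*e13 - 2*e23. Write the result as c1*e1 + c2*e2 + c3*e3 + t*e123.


vB has grade-1 (vector) and grade-3 (trivector) parts: vB = (v _| B) + (v ^ B).
Vector part <vB>_1:
  e1: -v2*b12 - v3*b13 = -(4)*(2) - (-4)*(4) = 8
  e2: v1*b12 - v3*b23 = (-2)*(2) - (-4)*(-2) = -12
  e3: v1*b13 + v2*b23 = (-2)*(4) + (4)*(-2) = -16
Trivector part <vB>_3:
  e123: v1*b23 - v2*b13 + v3*b12 = (-2)*(-2) - (4)*(4) + (-4)*(2) = -20
vB = 8*e1 - 12*e2 - 16*e3 - 20*e123


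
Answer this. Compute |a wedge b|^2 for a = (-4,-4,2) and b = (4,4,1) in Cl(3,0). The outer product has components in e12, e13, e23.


a wedge b = (a1*b2 - a2*b1)*e12 + (a1*b3 - a3*b1)*e13 + (a2*b3 - a3*b2)*e23
e12 coeff: (-4)*4 - (-4)*4 = -16 - (-16) = 0
e13 coeff: (-4)*1 - 2*4 = -4 - 8 = -12
e23 coeff: (-4)*1 - 2*4 = -4 - 8 = -12
|a wedge b|^2 = 0^2 + (-12)^2 + (-12)^2
= 0 + 144 + 144
= 288


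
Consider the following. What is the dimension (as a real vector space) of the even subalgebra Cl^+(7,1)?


Even subalgebra dimension = 2^(n-1)
n = 7 + 1 = 8
2^(8 - 1) = 2^7 = 128
Verification: sum of C(8,k) for even k = 1 + 28 + 70 + 28 + 1 = 128
Result = 128


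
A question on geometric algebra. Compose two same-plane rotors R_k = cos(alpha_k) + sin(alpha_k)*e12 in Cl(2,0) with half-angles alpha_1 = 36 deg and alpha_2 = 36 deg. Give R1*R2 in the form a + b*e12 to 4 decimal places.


Same-plane rotors commute and their half-angles add:
R1*R2 = cos(a1 + a2) + sin(a1 + a2)*e12.
a1 + a2 = 36 + 36 = 72 deg
cos(72 deg) = 0.3090
sin(72 deg) = 0.9511
R1*R2 = 0.3090 + 0.9511*e12


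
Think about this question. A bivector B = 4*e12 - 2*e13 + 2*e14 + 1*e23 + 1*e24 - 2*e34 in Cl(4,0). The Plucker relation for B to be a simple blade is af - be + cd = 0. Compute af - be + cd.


Plucker relation: af - be + cd
a*f = 4*(-2) = -8
b*e = (-2)*1 = -2
c*d = 2*1 = 2
af - be + cd = -8 - (-2) + 2
= -4
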